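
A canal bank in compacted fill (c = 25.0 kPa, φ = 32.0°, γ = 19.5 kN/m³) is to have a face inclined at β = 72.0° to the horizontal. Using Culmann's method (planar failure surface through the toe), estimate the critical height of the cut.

H_c = 17.68 m

Culmann's analysis gives the critical failure plane at α_cr = (β + φ)/2 = (72.0 + 32.0)/2 = 52.0°, and the critical height
H_c = (4c/γ) · sinβ cosφ / [1 − cos(β − φ)]
    = (4·25.0/19.5) · sin72.0°·cos32.0° / [1 − cos(40.0°)]
    = 5.128 · 0.9511·0.8480 / [1 − 0.7660]
    = 5.128 · 0.8065 / 0.2340
    = 17.68 m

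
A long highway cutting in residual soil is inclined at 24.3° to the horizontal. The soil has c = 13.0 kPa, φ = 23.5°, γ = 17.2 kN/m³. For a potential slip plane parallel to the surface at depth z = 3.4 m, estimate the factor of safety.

For an infinite slope with a slip plane parallel to the surface (no pore pressure): FS = [c + γz cos²β tanφ] / [γz sinβ cosβ].
γz = 17.2·3.4 = 58.48 kN/m²
Numerator = 13.0 + 58.48·cos²24.3°·tan23.5° = 13.0 + 58.48·0.8307·0.4348 = 34.122 kPa
Denominator = 58.48·sin24.3°·cos24.3° = 58.48·0.4115·0.9114 = 21.933 kPa
FS = 34.122 / 21.933 = 1.556

FS = 1.56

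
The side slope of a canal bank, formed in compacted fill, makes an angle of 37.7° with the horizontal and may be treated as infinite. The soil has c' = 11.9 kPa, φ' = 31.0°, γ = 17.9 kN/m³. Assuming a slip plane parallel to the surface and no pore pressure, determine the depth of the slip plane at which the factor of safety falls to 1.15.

Setting FS = 1.15 in FS = [c' + γz cos²β tanφ'] / [γz sinβ cosβ] and solving for z:
z = c' / [γ cosβ (FS·sinβ − cosβ·tanφ')]
  = 11.9 / [17.9·cos37.7°·(1.15·sin37.7° − cos37.7°·tan31.0°)]
  = 11.9 / [17.9·0.7912·(1.15·0.6115 − 0.7912·0.6009)]
  = 11.9 / 3.2269 = 3.688 m

z = 3.69 m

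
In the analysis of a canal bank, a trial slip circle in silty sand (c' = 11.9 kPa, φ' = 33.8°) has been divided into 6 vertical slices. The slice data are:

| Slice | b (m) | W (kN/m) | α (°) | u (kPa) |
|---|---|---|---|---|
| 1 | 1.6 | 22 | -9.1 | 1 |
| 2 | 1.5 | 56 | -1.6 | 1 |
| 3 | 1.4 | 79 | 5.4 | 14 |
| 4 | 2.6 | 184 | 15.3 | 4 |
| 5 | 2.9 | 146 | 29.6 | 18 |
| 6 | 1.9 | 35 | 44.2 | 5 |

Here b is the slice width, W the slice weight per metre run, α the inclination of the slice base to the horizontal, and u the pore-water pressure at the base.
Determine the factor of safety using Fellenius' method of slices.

Ordinary method of slices: FS = Σ[c'·Δl_i + (W_i cosα_i − u_i·Δl_i)·tanφ'] / Σ W_i sinα_i, with Δl_i = b_i / cosα_i.
Slice 1: Δl = 1.6/cos(-9.1°) = 1.620 m; N'_1 = 22·cos(-9.1°) − 1·1.620 = 20.1; c'Δl = 19.28; W sinα = -3.5
Slice 2: Δl = 1.5/cos(-1.6°) = 1.501 m; N'_2 = 56·cos(-1.6°) − 1·1.501 = 54.5; c'Δl = 17.86; W sinα = -1.6
Slice 3: Δl = 1.4/cos5.4° = 1.406 m; N'_3 = 79·cos5.4° − 14·1.406 = 59.0; c'Δl = 16.73; W sinα = 7.4
Slice 4: Δl = 2.6/cos15.3° = 2.696 m; N'_4 = 184·cos15.3° − 4·2.696 = 166.7; c'Δl = 32.08; W sinα = 48.6
Slice 5: Δl = 2.9/cos29.6° = 3.335 m; N'_5 = 146·cos29.6° − 18·3.335 = 66.9; c'Δl = 39.69; W sinα = 72.1
Slice 6: Δl = 1.9/cos44.2° = 2.650 m; N'_6 = 35·cos44.2° − 5·2.650 = 11.8; c'Δl = 31.54; W sinα = 24.4
Σc'Δl = 157.2 kN/m; ΣN' = 379.0 kN/m; ΣW sinα = 147.5 kN/m
Resisting = 157.2 + 379.0·tan33.8° = 157.2 + 253.7 = 410.9 kN/m
FS = 410.9 / 147.5 = 2.786

FS = 2.79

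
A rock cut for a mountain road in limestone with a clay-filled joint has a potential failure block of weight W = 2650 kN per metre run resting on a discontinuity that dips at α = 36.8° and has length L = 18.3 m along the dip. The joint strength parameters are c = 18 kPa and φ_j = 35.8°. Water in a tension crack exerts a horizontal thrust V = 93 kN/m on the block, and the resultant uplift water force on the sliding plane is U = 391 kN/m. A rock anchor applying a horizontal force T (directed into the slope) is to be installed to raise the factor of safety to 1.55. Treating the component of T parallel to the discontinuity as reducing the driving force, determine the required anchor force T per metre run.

Resolving forces along and normal to the sliding plane, with the horizontal anchor force T adding T·sinα to the effective normal force and T·cosα acting up the plane against the driving force:
FS = [cL + (W cosα − U − V sinα + T sinα) tanφ_j] / [W sinα + V cosα − T cosα]
Without the anchor: N' = 1675.2 kN/m, driving T_d = 1661.9 kN/m, resisting R = 18·18.3 + 1675.2·tan35.8° = 1537.6 kN/m, FS = 0.93.
Setting FS = 1.55 and solving for T:
1.55·(1661.9 − T cos36.8°) = 1537.6 + T sin36.8°·tan35.8°
T·(sin36.8°·tan35.8° + 1.55·cos36.8°) = 1.55·1661.9 − 1537.6
T·(0.5990·0.7212 + 1.55·0.8007) = 2575.9 − 1537.6 = 1038.3
T·1.6732 = 1038.3
T = 620.6 kN/m

T = 621 kN/m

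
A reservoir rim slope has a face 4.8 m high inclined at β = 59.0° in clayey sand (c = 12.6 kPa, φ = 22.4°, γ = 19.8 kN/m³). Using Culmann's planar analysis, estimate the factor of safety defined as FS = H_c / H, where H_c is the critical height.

FS = 2.13

H_c = (4c/γ) · sinβ cosφ / [1 − cos(β − φ)]
    = (4·12.6/19.8) · sin59.0°·cos22.4° / [1 − cos36.6°]
    = 2.545 · 0.7925 / 0.1972 = 10.23 m
FS = H_c / H = 10.23 / 4.8 = 2.131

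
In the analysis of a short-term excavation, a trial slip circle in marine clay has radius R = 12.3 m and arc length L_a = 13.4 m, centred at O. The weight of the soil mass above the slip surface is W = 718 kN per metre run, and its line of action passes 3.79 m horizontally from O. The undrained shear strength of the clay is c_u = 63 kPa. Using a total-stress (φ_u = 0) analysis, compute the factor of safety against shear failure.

FS = 3.82

Taking moments about the centre O, the resisting moment is provided by the undrained shear strength acting along the arc:
M_R = c_u·L_a·R = 63·13.40·12.3 = 10383.7 kN·m/m
M_D = W·d = 718·3.79 = 2721.2 kN·m/m
FS = M_R / M_D = 10383.7 / 2721.2 = 3.816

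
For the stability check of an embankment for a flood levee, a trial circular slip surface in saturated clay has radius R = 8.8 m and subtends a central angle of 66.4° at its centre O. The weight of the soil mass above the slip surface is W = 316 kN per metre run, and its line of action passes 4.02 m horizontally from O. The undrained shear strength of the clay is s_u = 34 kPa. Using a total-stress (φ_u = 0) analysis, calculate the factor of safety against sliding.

FS = 2.40

Taking moments about the centre O, the resisting moment is provided by the undrained shear strength acting along the arc:
Arc length L_a = R·θ = 8.8·(66.4°·π/180) = 8.8·1.1589 = 10.20 m
M_R = s_u·L_a·R = 34·10.20·8.8 = 3051.3 kN·m/m
M_D = W·d = 316·4.02 = 1270.3 kN·m/m
FS = M_R / M_D = 3051.3 / 1270.3 = 2.402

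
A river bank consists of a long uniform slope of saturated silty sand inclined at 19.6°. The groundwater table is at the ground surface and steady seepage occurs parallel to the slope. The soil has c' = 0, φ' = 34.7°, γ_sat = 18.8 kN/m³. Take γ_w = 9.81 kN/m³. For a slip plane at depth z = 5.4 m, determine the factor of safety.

FS = 0.93

With seepage parallel to the slope and the water table at the surface, the effective normal stress on the slip plane uses the buoyant unit weight γ' = γ_sat − γ_w while the driving shear stress uses γ_sat:
FS = [c' + γ' z cos²β tanφ'] / [γ_sat z sinβ cosβ]
(For c' = 0 this reduces to FS = (γ'/γ_sat)·tanφ'/tanβ.)
γ' = 18.8 − 9.81 = 8.99 kN/m³
Numerator = 0.0 + 8.99·5.4·cos²19.6°·tan34.7° = 0.0 + 8.99·5.4·0.8875·0.6924 = 29.832 kPa
Denominator = 18.8·5.4·sin19.6°·cos19.6° = 18.8·5.4·0.3355·0.9421 = 32.082 kPa
FS = 29.832 / 32.082 = 0.930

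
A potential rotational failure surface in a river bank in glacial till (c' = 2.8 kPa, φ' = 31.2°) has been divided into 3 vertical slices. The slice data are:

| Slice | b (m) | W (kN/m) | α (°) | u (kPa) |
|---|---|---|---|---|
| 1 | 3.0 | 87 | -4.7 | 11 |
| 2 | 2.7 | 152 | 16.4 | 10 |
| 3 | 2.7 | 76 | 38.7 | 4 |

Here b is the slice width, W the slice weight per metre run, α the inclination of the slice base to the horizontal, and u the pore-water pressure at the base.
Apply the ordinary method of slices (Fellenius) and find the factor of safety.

Ordinary method of slices: FS = Σ[c'·Δl_i + (W_i cosα_i − u_i·Δl_i)·tanφ'] / Σ W_i sinα_i, with Δl_i = b_i / cosα_i.
Slice 1: Δl = 3.0/cos(-4.7°) = 3.010 m; N'_1 = 87·cos(-4.7°) − 11·3.010 = 53.6; c'Δl = 8.43; W sinα = -7.1
Slice 2: Δl = 2.7/cos16.4° = 2.815 m; N'_2 = 152·cos16.4° − 10·2.815 = 117.7; c'Δl = 7.88; W sinα = 42.9
Slice 3: Δl = 2.7/cos38.7° = 3.460 m; N'_3 = 76·cos38.7° − 4·3.460 = 45.5; c'Δl = 9.69; W sinα = 47.5
Σc'Δl = 26.0 kN/m; ΣN' = 216.7 kN/m; ΣW sinα = 83.3 kN/m
Resisting = 26.0 + 216.7·tan31.2° = 26.0 + 131.3 = 157.3 kN/m
FS = 157.3 / 83.3 = 1.888

FS = 1.89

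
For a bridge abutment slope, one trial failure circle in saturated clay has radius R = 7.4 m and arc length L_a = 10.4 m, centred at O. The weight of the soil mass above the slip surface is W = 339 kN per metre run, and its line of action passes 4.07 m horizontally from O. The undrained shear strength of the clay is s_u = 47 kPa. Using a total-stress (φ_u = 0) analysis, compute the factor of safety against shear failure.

Taking moments about the centre O, the resisting moment is provided by the undrained shear strength acting along the arc:
M_R = s_u·L_a·R = 47·10.40·7.4 = 3617.1 kN·m/m
M_D = W·d = 339·4.07 = 1379.7 kN·m/m
FS = M_R / M_D = 3617.1 / 1379.7 = 2.622

FS = 2.62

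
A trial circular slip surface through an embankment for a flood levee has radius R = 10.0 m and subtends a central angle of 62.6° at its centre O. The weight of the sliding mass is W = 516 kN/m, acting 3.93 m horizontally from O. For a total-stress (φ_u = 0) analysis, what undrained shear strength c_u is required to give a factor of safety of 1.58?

c_u = 29.3 kPa

FS = c_u·L_a·R / (W·d), so c_u = FS·W·d / (L_a·R).
Arc length L_a = R·θ = 10.0·(62.6°·π/180) = 10.0·1.0926 = 10.93 m
c_u = 1.58·516·3.93 / (10.93·10.0) = 3204.1 / 109.26 = 29.33 kPa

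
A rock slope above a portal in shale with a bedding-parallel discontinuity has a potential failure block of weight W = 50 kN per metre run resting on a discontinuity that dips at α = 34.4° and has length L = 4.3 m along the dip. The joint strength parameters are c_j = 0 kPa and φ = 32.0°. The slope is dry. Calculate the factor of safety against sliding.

FS = 0.91

Resolving the block weight along and normal to the plane and applying the Mohr–Coulomb strength on the joint:
N' = W cosα = 50·cos34.4° = 41.3 kN/m
Driving force T = W sinα = 50·sin34.4° = 28.2 kN/m
Resisting force R = c_j·L + N'·tanφ = 0·4.3 + 41.3·tan32.0° = 0.0 + 25.8 = 25.8 kN/m
FS = R / T = 25.8 / 28.2 = 0.913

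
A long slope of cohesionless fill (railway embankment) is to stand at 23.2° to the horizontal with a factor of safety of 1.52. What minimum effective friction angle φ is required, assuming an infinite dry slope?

FS = tanφ/tanβ ⇒ tanφ = FS · tanβ = 1.52 · tan23.2° = 0.6515
φ = arctan(0.6515) = 33.08°

φ = 33.1°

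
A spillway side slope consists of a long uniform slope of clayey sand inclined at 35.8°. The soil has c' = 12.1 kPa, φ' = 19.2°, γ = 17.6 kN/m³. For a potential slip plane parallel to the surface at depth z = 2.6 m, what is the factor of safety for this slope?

For an infinite slope with a slip plane parallel to the surface (no pore pressure): FS = [c' + γz cos²β tanφ'] / [γz sinβ cosβ].
γz = 17.6·2.6 = 45.76 kN/m²
Numerator = 12.1 + 45.76·cos²35.8°·tan19.2° = 12.1 + 45.76·0.6578·0.3482 = 22.583 kPa
Denominator = 45.76·sin35.8°·cos35.8° = 45.76·0.5850·0.8111 = 21.710 kPa
FS = 22.583 / 21.710 = 1.040

FS = 1.04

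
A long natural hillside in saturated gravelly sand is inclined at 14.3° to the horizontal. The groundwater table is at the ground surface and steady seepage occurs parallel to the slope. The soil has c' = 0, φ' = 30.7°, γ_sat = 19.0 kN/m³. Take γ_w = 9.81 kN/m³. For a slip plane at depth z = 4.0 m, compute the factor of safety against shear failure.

FS = 1.13

With seepage parallel to the slope and the water table at the surface, the effective normal stress on the slip plane uses the buoyant unit weight γ' = γ_sat − γ_w while the driving shear stress uses γ_sat:
FS = [c' + γ' z cos²β tanφ'] / [γ_sat z sinβ cosβ]
(For c' = 0 this reduces to FS = (γ'/γ_sat)·tanφ'/tanβ.)
γ' = 19.0 − 9.81 = 9.19 kN/m³
Numerator = 0.0 + 9.19·4.0·cos²14.3°·tan30.7° = 0.0 + 9.19·4.0·0.9390·0.5938 = 20.495 kPa
Denominator = 19.0·4.0·sin14.3°·cos14.3° = 19.0·4.0·0.2470·0.9690 = 18.190 kPa
FS = 20.495 / 18.190 = 1.127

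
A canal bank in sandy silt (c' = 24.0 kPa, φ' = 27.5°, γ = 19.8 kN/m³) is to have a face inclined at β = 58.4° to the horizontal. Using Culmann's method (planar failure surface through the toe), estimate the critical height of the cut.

Culmann's analysis gives the critical failure plane at α_cr = (β + φ')/2 = (58.4 + 27.5)/2 = 43.0°, and the critical height
H_c = (4c'/γ) · sinβ cosφ' / [1 − cos(β − φ')]
    = (4·24.0/19.8) · sin58.4°·cos27.5° / [1 − cos(30.9°)]
    = 4.848 · 0.8517·0.8870 / [1 − 0.8581]
    = 4.848 · 0.7555 / 0.1419
    = 25.81 m

H_c = 25.81 m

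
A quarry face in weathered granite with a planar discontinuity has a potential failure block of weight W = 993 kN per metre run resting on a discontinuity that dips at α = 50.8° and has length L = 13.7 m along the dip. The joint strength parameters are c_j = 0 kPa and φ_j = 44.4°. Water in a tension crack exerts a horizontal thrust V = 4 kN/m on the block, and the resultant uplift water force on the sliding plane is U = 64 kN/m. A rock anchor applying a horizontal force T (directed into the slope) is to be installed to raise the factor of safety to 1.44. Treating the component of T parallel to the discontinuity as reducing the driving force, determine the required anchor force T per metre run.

Resolving forces along and normal to the sliding plane, with the horizontal anchor force T adding T·sinα to the effective normal force and T·cosα acting up the plane against the driving force:
FS = [c_jL + (W cosα − U − V sinα + T sinα) tanφ_j] / [W sinα + V cosα − T cosα]
Without the anchor: N' = 560.5 kN/m, driving T_d = 772.0 kN/m, resisting R = 0·13.7 + 560.5·tan44.4° = 548.9 kN/m, FS = 0.71.
Setting FS = 1.44 and solving for T:
1.44·(772.0 − T cos50.8°) = 548.9 + T sin50.8°·tan44.4°
T·(sin50.8°·tan44.4° + 1.44·cos50.8°) = 1.44·772.0 − 548.9
T·(0.7749·0.9793 + 1.44·0.6320) = 1111.7 − 548.9 = 562.9
T·1.6690 = 562.9
T = 337.2 kN/m

T = 337 kN/m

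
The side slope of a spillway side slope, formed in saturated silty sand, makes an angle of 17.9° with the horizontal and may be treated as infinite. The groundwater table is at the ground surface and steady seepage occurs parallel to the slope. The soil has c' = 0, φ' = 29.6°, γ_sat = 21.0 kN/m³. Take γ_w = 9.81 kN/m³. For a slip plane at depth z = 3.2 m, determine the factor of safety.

FS = 0.94

With seepage parallel to the slope and the water table at the surface, the effective normal stress on the slip plane uses the buoyant unit weight γ' = γ_sat − γ_w while the driving shear stress uses γ_sat:
FS = [c' + γ' z cos²β tanφ'] / [γ_sat z sinβ cosβ]
(For c' = 0 this reduces to FS = (γ'/γ_sat)·tanφ'/tanβ.)
γ' = 21.0 − 9.81 = 11.19 kN/m³
Numerator = 0.0 + 11.19·3.2·cos²17.9°·tan29.6° = 0.0 + 11.19·3.2·0.9055·0.5681 = 18.420 kPa
Denominator = 21.0·3.2·sin17.9°·cos17.9° = 21.0·3.2·0.3074·0.9516 = 19.655 kPa
FS = 18.420 / 19.655 = 0.937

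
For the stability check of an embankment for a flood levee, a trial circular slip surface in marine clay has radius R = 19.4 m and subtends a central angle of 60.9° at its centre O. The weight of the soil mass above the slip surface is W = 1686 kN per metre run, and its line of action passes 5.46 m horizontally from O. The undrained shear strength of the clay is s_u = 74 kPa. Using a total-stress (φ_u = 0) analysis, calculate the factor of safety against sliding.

FS = 3.22

Taking moments about the centre O, the resisting moment is provided by the undrained shear strength acting along the arc:
Arc length L_a = R·θ = 19.4·(60.9°·π/180) = 19.4·1.0629 = 20.62 m
M_R = s_u·L_a·R = 74·20.62·19.4 = 29602.6 kN·m/m
M_D = W·d = 1686·5.46 = 9205.6 kN·m/m
FS = M_R / M_D = 29602.6 / 9205.6 = 3.216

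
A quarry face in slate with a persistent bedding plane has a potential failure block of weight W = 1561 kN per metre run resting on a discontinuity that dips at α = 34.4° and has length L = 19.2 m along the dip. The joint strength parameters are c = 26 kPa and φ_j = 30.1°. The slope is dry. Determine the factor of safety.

Resolving the block weight along and normal to the plane and applying the Mohr–Coulomb strength on the joint:
N' = W cosα = 1561·cos34.4° = 1288.0 kN/m
Driving force T = W sinα = 1561·sin34.4° = 881.9 kN/m
Resisting force R = c·L + N'·tanφ_j = 26·19.2 + 1288.0·tan30.1° = 499.2 + 746.6 = 1245.8 kN/m
FS = R / T = 1245.8 / 881.9 = 1.413

FS = 1.41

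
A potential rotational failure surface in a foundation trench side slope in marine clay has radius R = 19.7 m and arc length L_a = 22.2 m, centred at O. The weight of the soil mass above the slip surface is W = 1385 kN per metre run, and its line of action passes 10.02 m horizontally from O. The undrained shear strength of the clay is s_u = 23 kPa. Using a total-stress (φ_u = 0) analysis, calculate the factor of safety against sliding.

FS = 0.72

Taking moments about the centre O, the resisting moment is provided by the undrained shear strength acting along the arc:
M_R = s_u·L_a·R = 23·22.20·19.7 = 10058.8 kN·m/m
M_D = W·d = 1385·10.02 = 13877.7 kN·m/m
FS = M_R / M_D = 10058.8 / 13877.7 = 0.725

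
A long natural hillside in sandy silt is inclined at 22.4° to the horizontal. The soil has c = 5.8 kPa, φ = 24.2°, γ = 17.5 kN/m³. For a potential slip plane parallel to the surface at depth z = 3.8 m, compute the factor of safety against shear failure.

FS = 1.34

For an infinite slope with a slip plane parallel to the surface (no pore pressure): FS = [c + γz cos²β tanφ] / [γz sinβ cosβ].
γz = 17.5·3.8 = 66.50 kN/m²
Numerator = 5.8 + 66.50·cos²22.4°·tan24.2° = 5.8 + 66.50·0.8548·0.4494 = 31.346 kPa
Denominator = 66.50·sin22.4°·cos22.4° = 66.50·0.3811·0.9245 = 23.429 kPa
FS = 31.346 / 23.429 = 1.338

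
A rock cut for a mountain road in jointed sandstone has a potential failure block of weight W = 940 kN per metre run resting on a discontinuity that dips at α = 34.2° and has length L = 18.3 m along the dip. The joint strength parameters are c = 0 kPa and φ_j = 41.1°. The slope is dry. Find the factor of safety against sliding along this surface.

FS = 1.28

Resolving the block weight along and normal to the plane and applying the Mohr–Coulomb strength on the joint:
N' = W cosα = 940·cos34.2° = 777.5 kN/m
Driving force T = W sinα = 940·sin34.2° = 528.4 kN/m
Resisting force R = c·L + N'·tanφ_j = 0·18.3 + 777.5·tan41.1° = 0.0 + 678.2 = 678.2 kN/m
FS = R / T = 678.2 / 528.4 = 1.284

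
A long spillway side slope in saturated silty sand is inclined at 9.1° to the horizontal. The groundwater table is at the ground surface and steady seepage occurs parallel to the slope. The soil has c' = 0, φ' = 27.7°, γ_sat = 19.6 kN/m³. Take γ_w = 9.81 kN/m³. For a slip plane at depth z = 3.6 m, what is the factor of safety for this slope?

FS = 1.64

With seepage parallel to the slope and the water table at the surface, the effective normal stress on the slip plane uses the buoyant unit weight γ' = γ_sat − γ_w while the driving shear stress uses γ_sat:
FS = [c' + γ' z cos²β tanφ'] / [γ_sat z sinβ cosβ]
(For c' = 0 this reduces to FS = (γ'/γ_sat)·tanφ'/tanβ.)
γ' = 19.6 − 9.81 = 9.79 kN/m³
Numerator = 0.0 + 9.79·3.6·cos²9.1°·tan27.7° = 0.0 + 9.79·3.6·0.9750·0.5250 = 18.041 kPa
Denominator = 19.6·3.6·sin9.1°·cos9.1° = 19.6·3.6·0.1582·0.9874 = 11.019 kPa
FS = 18.041 / 11.019 = 1.637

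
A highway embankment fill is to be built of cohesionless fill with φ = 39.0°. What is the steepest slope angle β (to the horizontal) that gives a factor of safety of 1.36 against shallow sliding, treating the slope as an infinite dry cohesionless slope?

β = 30.8°

For an infinite dry cohesionless slope FS = tanφ/tanβ, so tanβ = tanφ / FS.
tanβ = tan39.0° / 1.36 = 0.8098 / 1.36 = 0.5954
β = arctan(0.5954) = 30.77°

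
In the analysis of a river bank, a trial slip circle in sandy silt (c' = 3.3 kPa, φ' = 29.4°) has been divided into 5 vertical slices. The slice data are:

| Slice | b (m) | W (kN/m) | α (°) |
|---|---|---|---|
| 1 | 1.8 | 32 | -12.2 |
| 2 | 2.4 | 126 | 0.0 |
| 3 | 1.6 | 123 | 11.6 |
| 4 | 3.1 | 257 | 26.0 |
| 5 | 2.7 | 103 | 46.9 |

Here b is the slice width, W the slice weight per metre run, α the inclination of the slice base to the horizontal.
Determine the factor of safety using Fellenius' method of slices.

Ordinary method of slices: FS = Σ[c'·Δl_i + (W_i cosα_i)·tanφ'] / Σ W_i sinα_i, with Δl_i = b_i / cosα_i.
Slice 1: Δl = 1.8/cos(-12.2°) = 1.842 m; N'_1 = 32·cos(-12.2°) = 31.3; c'Δl = 6.08; W sinα = -6.8
Slice 2: Δl = 2.4/cos0.0° = 2.400 m; N'_2 = 126·cos0.0° = 126.0; c'Δl = 7.92; W sinα = 0.0
Slice 3: Δl = 1.6/cos11.6° = 1.633 m; N'_3 = 123·cos11.6° = 120.5; c'Δl = 5.39; W sinα = 24.7
Slice 4: Δl = 3.1/cos26.0° = 3.449 m; N'_4 = 257·cos26.0° = 231.0; c'Δl = 11.38; W sinα = 112.7
Slice 5: Δl = 2.7/cos46.9° = 3.952 m; N'_5 = 103·cos46.9° = 70.4; c'Δl = 13.04; W sinα = 75.2
Σc'Δl = 43.8 kN/m; ΣN' = 579.1 kN/m; ΣW sinα = 205.8 kN/m
Resisting = 43.8 + 579.1·tan29.4° = 43.8 + 326.3 = 370.1 kN/m
FS = 370.1 / 205.8 = 1.798

FS = 1.80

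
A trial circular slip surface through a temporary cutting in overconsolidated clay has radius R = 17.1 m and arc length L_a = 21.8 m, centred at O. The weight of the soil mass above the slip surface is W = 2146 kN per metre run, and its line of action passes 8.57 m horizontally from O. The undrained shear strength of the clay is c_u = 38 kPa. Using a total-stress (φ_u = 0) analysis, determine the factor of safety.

FS = 0.77

Taking moments about the centre O, the resisting moment is provided by the undrained shear strength acting along the arc:
M_R = c_u·L_a·R = 38·21.80·17.1 = 14165.6 kN·m/m
M_D = W·d = 2146·8.57 = 18391.2 kN·m/m
FS = M_R / M_D = 14165.6 / 18391.2 = 0.770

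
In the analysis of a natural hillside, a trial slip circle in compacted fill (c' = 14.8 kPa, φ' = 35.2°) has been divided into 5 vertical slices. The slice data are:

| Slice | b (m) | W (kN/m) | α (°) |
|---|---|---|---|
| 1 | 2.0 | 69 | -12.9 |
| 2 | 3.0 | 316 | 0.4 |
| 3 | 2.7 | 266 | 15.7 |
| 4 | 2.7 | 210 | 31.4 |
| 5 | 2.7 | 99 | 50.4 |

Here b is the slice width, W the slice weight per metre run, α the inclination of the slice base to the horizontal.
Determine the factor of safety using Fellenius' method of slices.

Ordinary method of slices: FS = Σ[c'·Δl_i + (W_i cosα_i)·tanφ'] / Σ W_i sinα_i, with Δl_i = b_i / cosα_i.
Slice 1: Δl = 2.0/cos(-12.9°) = 2.052 m; N'_1 = 69·cos(-12.9°) = 67.3; c'Δl = 30.37; W sinα = -15.4
Slice 2: Δl = 3.0/cos0.4° = 3.000 m; N'_2 = 316·cos0.4° = 316.0; c'Δl = 44.40; W sinα = 2.2
Slice 3: Δl = 2.7/cos15.7° = 2.805 m; N'_3 = 266·cos15.7° = 256.1; c'Δl = 41.51; W sinα = 72.0
Slice 4: Δl = 2.7/cos31.4° = 3.163 m; N'_4 = 210·cos31.4° = 179.2; c'Δl = 46.82; W sinα = 109.4
Slice 5: Δl = 2.7/cos50.4° = 4.236 m; N'_5 = 99·cos50.4° = 63.1; c'Δl = 62.69; W sinα = 76.3
Σc'Δl = 225.8 kN/m; ΣN' = 881.7 kN/m; ΣW sinα = 244.5 kN/m
Resisting = 225.8 + 881.7·tan35.2° = 225.8 + 622.0 = 847.7 kN/m
FS = 847.7 / 244.5 = 3.468

FS = 3.47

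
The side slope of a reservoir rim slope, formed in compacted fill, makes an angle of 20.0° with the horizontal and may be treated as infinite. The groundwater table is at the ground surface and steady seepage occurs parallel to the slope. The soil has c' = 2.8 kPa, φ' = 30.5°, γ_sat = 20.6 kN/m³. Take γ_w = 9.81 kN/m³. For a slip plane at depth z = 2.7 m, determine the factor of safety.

With seepage parallel to the slope and the water table at the surface, the effective normal stress on the slip plane uses the buoyant unit weight γ' = γ_sat − γ_w while the driving shear stress uses γ_sat:
FS = [c' + γ' z cos²β tanφ'] / [γ_sat z sinβ cosβ]
γ' = 20.6 − 9.81 = 10.79 kN/m³
Numerator = 2.8 + 10.79·2.7·cos²20.0°·tan30.5° = 2.8 + 10.79·2.7·0.8830·0.5890 = 17.953 kPa
Denominator = 20.6·2.7·sin20.0°·cos20.0° = 20.6·2.7·0.3420·0.9397 = 17.876 kPa
FS = 17.953 / 17.876 = 1.004

FS = 1.00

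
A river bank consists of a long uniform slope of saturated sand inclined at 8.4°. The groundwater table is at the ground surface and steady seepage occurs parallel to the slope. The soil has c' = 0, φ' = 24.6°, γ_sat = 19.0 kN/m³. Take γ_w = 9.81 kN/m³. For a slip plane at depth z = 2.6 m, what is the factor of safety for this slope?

With seepage parallel to the slope and the water table at the surface, the effective normal stress on the slip plane uses the buoyant unit weight γ' = γ_sat − γ_w while the driving shear stress uses γ_sat:
FS = [c' + γ' z cos²β tanφ'] / [γ_sat z sinβ cosβ]
(For c' = 0 this reduces to FS = (γ'/γ_sat)·tanφ'/tanβ.)
γ' = 19.0 − 9.81 = 9.19 kN/m³
Numerator = 0.0 + 9.19·2.6·cos²8.4°·tan24.6° = 0.0 + 9.19·2.6·0.9787·0.4578 = 10.706 kPa
Denominator = 19.0·2.6·sin8.4°·cos8.4° = 19.0·2.6·0.1461·0.9893 = 7.139 kPa
FS = 10.706 / 7.139 = 1.500

FS = 1.50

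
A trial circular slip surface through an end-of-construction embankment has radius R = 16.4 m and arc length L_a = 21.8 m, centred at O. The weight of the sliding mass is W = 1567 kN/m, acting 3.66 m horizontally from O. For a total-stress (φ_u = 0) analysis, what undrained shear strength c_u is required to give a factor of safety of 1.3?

FS = c_u·L_a·R / (W·d), so c_u = FS·W·d / (L_a·R).
c_u = 1.3·1567·3.66 / (21.80·16.4) = 7455.8 / 357.52 = 20.85 kPa

c_u = 20.9 kPa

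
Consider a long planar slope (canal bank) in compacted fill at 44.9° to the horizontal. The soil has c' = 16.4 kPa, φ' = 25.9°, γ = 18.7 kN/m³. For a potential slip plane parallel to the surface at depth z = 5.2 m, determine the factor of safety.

FS = 0.82

For an infinite slope with a slip plane parallel to the surface (no pore pressure): FS = [c' + γz cos²β tanφ'] / [γz sinβ cosβ].
γz = 18.7·5.2 = 97.24 kN/m²
Numerator = 16.4 + 97.24·cos²44.9°·tan25.9° = 16.4 + 97.24·0.5017·0.4856 = 40.091 kPa
Denominator = 97.24·sin44.9°·cos44.9° = 97.24·0.7059·0.7083 = 48.620 kPa
FS = 40.091 / 48.620 = 0.825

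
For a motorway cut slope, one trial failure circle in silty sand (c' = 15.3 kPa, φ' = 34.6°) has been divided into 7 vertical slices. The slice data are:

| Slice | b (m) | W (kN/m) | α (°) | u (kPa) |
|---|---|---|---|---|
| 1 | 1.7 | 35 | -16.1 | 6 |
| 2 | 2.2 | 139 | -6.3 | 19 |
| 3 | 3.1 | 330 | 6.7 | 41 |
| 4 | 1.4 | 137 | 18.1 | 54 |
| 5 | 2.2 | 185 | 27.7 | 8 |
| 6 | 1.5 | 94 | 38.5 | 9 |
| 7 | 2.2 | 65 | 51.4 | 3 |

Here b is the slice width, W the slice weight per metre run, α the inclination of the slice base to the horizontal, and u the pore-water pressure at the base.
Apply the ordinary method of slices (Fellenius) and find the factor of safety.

FS = 2.65

Ordinary method of slices: FS = Σ[c'·Δl_i + (W_i cosα_i − u_i·Δl_i)·tanφ'] / Σ W_i sinα_i, with Δl_i = b_i / cosα_i.
Slice 1: Δl = 1.7/cos(-16.1°) = 1.769 m; N'_1 = 35·cos(-16.1°) − 6·1.769 = 23.0; c'Δl = 27.07; W sinα = -9.7
Slice 2: Δl = 2.2/cos(-6.3°) = 2.213 m; N'_2 = 139·cos(-6.3°) − 19·2.213 = 96.1; c'Δl = 33.86; W sinα = -15.3
Slice 3: Δl = 3.1/cos6.7° = 3.121 m; N'_3 = 330·cos6.7° − 41·3.121 = 199.8; c'Δl = 47.76; W sinα = 38.5
Slice 4: Δl = 1.4/cos18.1° = 1.473 m; N'_4 = 137·cos18.1° − 54·1.473 = 50.7; c'Δl = 22.54; W sinα = 42.6
Slice 5: Δl = 2.2/cos27.7° = 2.485 m; N'_5 = 185·cos27.7° − 8·2.485 = 143.9; c'Δl = 38.02; W sinα = 86.0
Slice 6: Δl = 1.5/cos38.5° = 1.917 m; N'_6 = 94·cos38.5° − 9·1.917 = 56.3; c'Δl = 29.33; W sinα = 58.5
Slice 7: Δl = 2.2/cos51.4° = 3.526 m; N'_7 = 65·cos51.4° − 3·3.526 = 30.0; c'Δl = 53.95; W sinα = 50.8
Σc'Δl = 252.5 kN/m; ΣN' = 599.8 kN/m; ΣW sinα = 251.4 kN/m
Resisting = 252.5 + 599.8·tan34.6° = 252.5 + 413.8 = 666.3 kN/m
FS = 666.3 / 251.4 = 2.650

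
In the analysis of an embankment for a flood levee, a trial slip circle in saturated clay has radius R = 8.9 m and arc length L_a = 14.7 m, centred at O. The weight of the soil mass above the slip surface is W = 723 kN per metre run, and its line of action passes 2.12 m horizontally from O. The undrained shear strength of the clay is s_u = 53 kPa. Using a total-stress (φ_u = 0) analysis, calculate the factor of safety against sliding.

FS = 4.52

Taking moments about the centre O, the resisting moment is provided by the undrained shear strength acting along the arc:
M_R = s_u·L_a·R = 53·14.70·8.9 = 6934.0 kN·m/m
M_D = W·d = 723·2.12 = 1532.8 kN·m/m
FS = M_R / M_D = 6934.0 / 1532.8 = 4.524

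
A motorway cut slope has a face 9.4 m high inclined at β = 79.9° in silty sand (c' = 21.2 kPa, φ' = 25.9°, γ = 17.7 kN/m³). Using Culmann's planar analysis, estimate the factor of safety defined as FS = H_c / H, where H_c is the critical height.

FS = 1.10

H_c = (4c'/γ) · sinβ cosφ' / [1 − cos(β − φ')]
    = (4·21.2/17.7) · sin79.9°·cos25.9° / [1 − cos54.0°]
    = 4.791 · 0.8856 / 0.4122 = 10.29 m
FS = H_c / H = 10.29 / 9.4 = 1.095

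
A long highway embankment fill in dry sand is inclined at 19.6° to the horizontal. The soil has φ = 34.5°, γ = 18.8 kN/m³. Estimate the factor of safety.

FS = 1.93

For a dry cohesionless infinite slope the factor of safety is FS = tanφ / tanβ.
FS = tan34.5° / tan19.6° = 0.6873 / 0.3561 = 1.930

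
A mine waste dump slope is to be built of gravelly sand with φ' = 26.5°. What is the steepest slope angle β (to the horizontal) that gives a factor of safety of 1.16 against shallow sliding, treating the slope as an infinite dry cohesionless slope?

For an infinite dry cohesionless slope FS = tanφ'/tanβ, so tanβ = tanφ' / FS.
tanβ = tan26.5° / 1.16 = 0.4986 / 1.16 = 0.4298
β = arctan(0.4298) = 23.26°

β = 23.3°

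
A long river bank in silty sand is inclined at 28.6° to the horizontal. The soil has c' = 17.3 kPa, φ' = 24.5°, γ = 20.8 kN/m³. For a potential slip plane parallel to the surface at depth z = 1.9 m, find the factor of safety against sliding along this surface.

For an infinite slope with a slip plane parallel to the surface (no pore pressure): FS = [c' + γz cos²β tanφ'] / [γz sinβ cosβ].
γz = 20.8·1.9 = 39.52 kN/m²
Numerator = 17.3 + 39.52·cos²28.6°·tan24.5° = 17.3 + 39.52·0.7709·0.4557 = 31.183 kPa
Denominator = 39.52·sin28.6°·cos28.6° = 39.52·0.4787·0.8780 = 16.610 kPa
FS = 31.183 / 16.610 = 1.877

FS = 1.88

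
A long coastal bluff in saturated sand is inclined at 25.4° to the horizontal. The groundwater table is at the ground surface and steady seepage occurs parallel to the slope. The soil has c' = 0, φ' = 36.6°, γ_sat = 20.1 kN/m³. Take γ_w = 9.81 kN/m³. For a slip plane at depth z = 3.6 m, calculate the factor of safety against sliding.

FS = 0.80

With seepage parallel to the slope and the water table at the surface, the effective normal stress on the slip plane uses the buoyant unit weight γ' = γ_sat − γ_w while the driving shear stress uses γ_sat:
FS = [c' + γ' z cos²β tanφ'] / [γ_sat z sinβ cosβ]
(For c' = 0 this reduces to FS = (γ'/γ_sat)·tanφ'/tanβ.)
γ' = 20.1 − 9.81 = 10.29 kN/m³
Numerator = 0.0 + 10.29·3.6·cos²25.4°·tan36.6° = 0.0 + 10.29·3.6·0.8160·0.7427 = 22.450 kPa
Denominator = 20.1·3.6·sin25.4°·cos25.4° = 20.1·3.6·0.4289·0.9033 = 28.037 kPa
FS = 22.450 / 28.037 = 0.801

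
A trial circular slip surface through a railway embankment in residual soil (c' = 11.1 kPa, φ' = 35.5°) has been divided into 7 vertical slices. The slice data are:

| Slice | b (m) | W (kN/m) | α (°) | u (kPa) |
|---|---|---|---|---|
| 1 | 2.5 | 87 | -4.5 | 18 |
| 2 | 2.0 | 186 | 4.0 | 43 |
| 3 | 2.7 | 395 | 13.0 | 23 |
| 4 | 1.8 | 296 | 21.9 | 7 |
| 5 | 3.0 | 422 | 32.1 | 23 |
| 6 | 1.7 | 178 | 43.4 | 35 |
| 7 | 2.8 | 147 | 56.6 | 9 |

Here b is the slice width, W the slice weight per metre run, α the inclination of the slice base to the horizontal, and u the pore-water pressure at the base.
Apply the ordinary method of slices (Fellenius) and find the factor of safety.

Ordinary method of slices: FS = Σ[c'·Δl_i + (W_i cosα_i − u_i·Δl_i)·tanφ'] / Σ W_i sinα_i, with Δl_i = b_i / cosα_i.
Slice 1: Δl = 2.5/cos(-4.5°) = 2.508 m; N'_1 = 87·cos(-4.5°) − 18·2.508 = 41.6; c'Δl = 27.84; W sinα = -6.8
Slice 2: Δl = 2.0/cos4.0° = 2.005 m; N'_2 = 186·cos4.0° − 43·2.005 = 99.3; c'Δl = 22.25; W sinα = 13.0
Slice 3: Δl = 2.7/cos13.0° = 2.771 m; N'_3 = 395·cos13.0° − 23·2.771 = 321.1; c'Δl = 30.76; W sinα = 88.9
Slice 4: Δl = 1.8/cos21.9° = 1.940 m; N'_4 = 296·cos21.9° − 7·1.940 = 261.1; c'Δl = 21.53; W sinα = 110.4
Slice 5: Δl = 3.0/cos32.1° = 3.541 m; N'_5 = 422·cos32.1° − 23·3.541 = 276.0; c'Δl = 39.31; W sinα = 224.3
Slice 6: Δl = 1.7/cos43.4° = 2.340 m; N'_6 = 178·cos43.4° − 35·2.340 = 47.4; c'Δl = 25.97; W sinα = 122.3
Slice 7: Δl = 2.8/cos56.6° = 5.086 m; N'_7 = 147·cos56.6° − 9·5.086 = 35.1; c'Δl = 56.46; W sinα = 122.7
Σc'Δl = 224.1 kN/m; ΣN' = 1081.7 kN/m; ΣW sinα = 674.7 kN/m
Resisting = 224.1 + 1081.7·tan35.5° = 224.1 + 771.6 = 995.7 kN/m
FS = 995.7 / 674.7 = 1.476

FS = 1.48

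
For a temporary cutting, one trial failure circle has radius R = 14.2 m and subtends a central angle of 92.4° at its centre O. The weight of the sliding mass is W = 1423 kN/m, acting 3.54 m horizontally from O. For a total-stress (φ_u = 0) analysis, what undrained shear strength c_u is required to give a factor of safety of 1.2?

FS = c_u·L_a·R / (W·d), so c_u = FS·W·d / (L_a·R).
Arc length L_a = R·θ = 14.2·(92.4°·π/180) = 14.2·1.6127 = 22.90 m
c_u = 1.2·1423·3.54 / (22.90·14.2) = 6044.9 / 325.18 = 18.59 kPa

c_u = 18.6 kPa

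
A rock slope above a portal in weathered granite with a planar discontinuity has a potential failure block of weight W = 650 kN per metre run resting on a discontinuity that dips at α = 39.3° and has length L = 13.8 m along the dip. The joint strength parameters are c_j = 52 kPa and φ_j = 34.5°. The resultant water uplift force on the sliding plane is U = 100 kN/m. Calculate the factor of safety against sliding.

FS = 2.42

Resolving the block weight along and normal to the plane and applying the Mohr–Coulomb strength on the joint:
N' = W cosα − U = 650·cos39.3° − 100 = 403.0 kN/m
Driving force T = W sinα = 650·sin39.3° = 411.7 kN/m
Resisting force R = c_j·L + N'·tanφ_j = 52·13.8 + 403.0·tan34.5° = 717.6 + 277.0 = 994.6 kN/m
FS = R / T = 994.6 / 411.7 = 2.416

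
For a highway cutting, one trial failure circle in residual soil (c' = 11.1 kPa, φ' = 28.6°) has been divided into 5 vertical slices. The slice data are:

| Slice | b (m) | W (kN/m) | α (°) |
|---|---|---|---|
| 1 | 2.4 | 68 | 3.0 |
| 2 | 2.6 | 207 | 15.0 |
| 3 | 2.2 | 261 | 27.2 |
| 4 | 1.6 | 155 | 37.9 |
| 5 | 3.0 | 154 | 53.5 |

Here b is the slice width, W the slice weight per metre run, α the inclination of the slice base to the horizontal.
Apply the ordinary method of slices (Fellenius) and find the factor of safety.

FS = 1.40

Ordinary method of slices: FS = Σ[c'·Δl_i + (W_i cosα_i)·tanφ'] / Σ W_i sinα_i, with Δl_i = b_i / cosα_i.
Slice 1: Δl = 2.4/cos3.0° = 2.403 m; N'_1 = 68·cos3.0° = 67.9; c'Δl = 26.68; W sinα = 3.6
Slice 2: Δl = 2.6/cos15.0° = 2.692 m; N'_2 = 207·cos15.0° = 199.9; c'Δl = 29.88; W sinα = 53.6
Slice 3: Δl = 2.2/cos27.2° = 2.474 m; N'_3 = 261·cos27.2° = 232.1; c'Δl = 27.46; W sinα = 119.3
Slice 4: Δl = 1.6/cos37.9° = 2.028 m; N'_4 = 155·cos37.9° = 122.3; c'Δl = 22.51; W sinα = 95.2
Slice 5: Δl = 3.0/cos53.5° = 5.044 m; N'_5 = 154·cos53.5° = 91.6; c'Δl = 55.98; W sinα = 123.8
Σc'Δl = 162.5 kN/m; ΣN' = 713.9 kN/m; ΣW sinα = 395.4 kN/m
Resisting = 162.5 + 713.9·tan28.6° = 162.5 + 389.2 = 551.7 kN/m
FS = 551.7 / 395.4 = 1.395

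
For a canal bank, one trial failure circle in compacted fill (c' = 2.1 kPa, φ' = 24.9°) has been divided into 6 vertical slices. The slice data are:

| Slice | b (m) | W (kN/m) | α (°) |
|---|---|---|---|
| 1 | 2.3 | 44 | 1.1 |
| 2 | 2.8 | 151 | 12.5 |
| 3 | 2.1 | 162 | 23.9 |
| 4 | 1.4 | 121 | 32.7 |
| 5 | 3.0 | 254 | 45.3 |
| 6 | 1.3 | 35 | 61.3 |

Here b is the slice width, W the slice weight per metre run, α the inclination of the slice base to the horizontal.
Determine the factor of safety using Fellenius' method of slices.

Ordinary method of slices: FS = Σ[c'·Δl_i + (W_i cosα_i)·tanφ'] / Σ W_i sinα_i, with Δl_i = b_i / cosα_i.
Slice 1: Δl = 2.3/cos1.1° = 2.300 m; N'_1 = 44·cos1.1° = 44.0; c'Δl = 4.83; W sinα = 0.8
Slice 2: Δl = 2.8/cos12.5° = 2.868 m; N'_2 = 151·cos12.5° = 147.4; c'Δl = 6.02; W sinα = 32.7
Slice 3: Δl = 2.1/cos23.9° = 2.297 m; N'_3 = 162·cos23.9° = 148.1; c'Δl = 4.82; W sinα = 65.6
Slice 4: Δl = 1.4/cos32.7° = 1.664 m; N'_4 = 121·cos32.7° = 101.8; c'Δl = 3.49; W sinα = 65.4
Slice 5: Δl = 3.0/cos45.3° = 4.265 m; N'_5 = 254·cos45.3° = 178.7; c'Δl = 8.96; W sinα = 180.5
Slice 6: Δl = 1.3/cos61.3° = 2.707 m; N'_6 = 35·cos61.3° = 16.8; c'Δl = 5.68; W sinα = 30.7
Σc'Δl = 33.8 kN/m; ΣN' = 636.8 kN/m; ΣW sinα = 375.8 kN/m
Resisting = 33.8 + 636.8·tan24.9° = 33.8 + 295.6 = 329.4 kN/m
FS = 329.4 / 375.8 = 0.877

FS = 0.88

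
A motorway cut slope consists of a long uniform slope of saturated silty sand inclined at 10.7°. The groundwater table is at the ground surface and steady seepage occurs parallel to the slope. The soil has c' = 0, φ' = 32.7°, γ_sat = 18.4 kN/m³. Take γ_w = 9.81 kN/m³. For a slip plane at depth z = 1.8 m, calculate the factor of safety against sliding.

FS = 1.59

With seepage parallel to the slope and the water table at the surface, the effective normal stress on the slip plane uses the buoyant unit weight γ' = γ_sat − γ_w while the driving shear stress uses γ_sat:
FS = [c' + γ' z cos²β tanφ'] / [γ_sat z sinβ cosβ]
(For c' = 0 this reduces to FS = (γ'/γ_sat)·tanφ'/tanβ.)
γ' = 18.4 − 9.81 = 8.59 kN/m³
Numerator = 0.0 + 8.59·1.8·cos²10.7°·tan32.7° = 0.0 + 8.59·1.8·0.9655·0.6420 = 9.584 kPa
Denominator = 18.4·1.8·sin10.7°·cos10.7° = 18.4·1.8·0.1857·0.9826 = 6.042 kPa
FS = 9.584 / 6.042 = 1.586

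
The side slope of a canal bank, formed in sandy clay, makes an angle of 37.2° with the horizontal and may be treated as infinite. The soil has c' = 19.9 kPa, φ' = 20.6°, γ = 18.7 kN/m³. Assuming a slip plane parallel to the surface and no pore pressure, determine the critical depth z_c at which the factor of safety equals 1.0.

Setting FS = 1.00 in FS = [c' + γz cos²β tanφ'] / [γz sinβ cosβ] and solving for z:
z = c' / [γ cosβ (FS·sinβ − cosβ·tanφ')]
  = 19.9 / [18.7·cos37.2°·(1.00·sin37.2° − cos37.2°·tan20.6°)]
  = 19.9 / [18.7·0.7965·(1.00·0.6046 − 0.7965·0.3759)]
  = 19.9 / 4.5460 = 4.377 m

z_c = 4.38 m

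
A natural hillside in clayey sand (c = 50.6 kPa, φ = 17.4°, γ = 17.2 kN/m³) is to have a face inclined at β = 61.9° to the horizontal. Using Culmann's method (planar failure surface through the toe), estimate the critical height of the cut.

H_c = 34.54 m

Culmann's analysis gives the critical failure plane at α_cr = (β + φ)/2 = (61.9 + 17.4)/2 = 39.6°, and the critical height
H_c = (4c/γ) · sinβ cosφ / [1 − cos(β − φ)]
    = (4·50.6/17.2) · sin61.9°·cos17.4° / [1 − cos(44.5°)]
    = 11.767 · 0.8821·0.9542 / [1 − 0.7133]
    = 11.767 · 0.8418 / 0.2867
    = 34.54 m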